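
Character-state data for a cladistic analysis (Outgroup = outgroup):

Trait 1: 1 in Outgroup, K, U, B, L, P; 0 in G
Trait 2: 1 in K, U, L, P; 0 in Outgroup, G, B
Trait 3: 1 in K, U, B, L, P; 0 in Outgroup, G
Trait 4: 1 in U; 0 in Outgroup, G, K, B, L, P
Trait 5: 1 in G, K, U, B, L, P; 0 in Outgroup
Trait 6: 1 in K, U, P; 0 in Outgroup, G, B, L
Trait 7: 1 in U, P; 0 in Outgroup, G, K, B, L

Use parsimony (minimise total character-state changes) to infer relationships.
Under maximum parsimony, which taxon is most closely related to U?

P

Character polarity is set by the outgroup: the derived state is whichever differs from the outgroup's state, so for Trait 1 the derived state is '0', and for the remaining characters it is '1'.
Trait 1: derived state '0' in G only — an autapomorphy, so it tells us nothing about relationships among taxa.
Trait 2: derived state '1' in K, L, P, and U only — synapomorphy for {K, L, P, U}.
Trait 3: derived state '1' in B, K, L, P, and U only — synapomorphy for {B, K, L, P, U}.
Trait 4 (derived state '1') is unique to U (autapomorphy; uninformative for grouping).
Trait 5 (derived state '1') is shared by all ingroup taxa — unites the whole ingroup.
Trait 6 (derived state '1') is shared by K, P, and U — a synapomorphy uniting that clade.
Only P and U show the derived state '1' for Trait 7, supporting them as a clade.
Most parsimonious ingroup topology: (G,(((K,(U,P)),L),B)).
U and P form a cherry on this tree, so they are sister taxa.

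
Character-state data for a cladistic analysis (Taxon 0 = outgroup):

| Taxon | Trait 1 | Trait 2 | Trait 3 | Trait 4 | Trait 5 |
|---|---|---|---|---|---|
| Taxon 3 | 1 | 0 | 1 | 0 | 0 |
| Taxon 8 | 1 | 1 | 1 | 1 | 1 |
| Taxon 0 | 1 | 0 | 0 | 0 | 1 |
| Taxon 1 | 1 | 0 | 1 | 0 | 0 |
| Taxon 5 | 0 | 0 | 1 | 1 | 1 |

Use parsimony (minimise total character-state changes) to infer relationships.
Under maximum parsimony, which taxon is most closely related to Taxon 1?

Taxon 3

Character polarity is set by the outgroup: the derived state is whichever differs from the outgroup's state, so for Trait 1, Trait 5 the derived state is '0', and for the remaining characters it is '1'.
Trait 1 (derived state '0') is unique to Taxon 5 (autapomorphy; uninformative for grouping).
Trait 2: derived state '1' in Taxon 8 only — an autapomorphy, so it tells us nothing about relationships among taxa.
All ingroup taxa share the derived state '1' for Trait 3; it defines the ingroup but does not resolve relationships within it.
Trait 4 (derived state '1') is shared by Taxon 5 and Taxon 8 — a synapomorphy uniting that clade.
Trait 5: derived state '0' in Taxon 1 and Taxon 3 only — synapomorphy for {Taxon 1, Taxon 3}.
Most parsimonious ingroup topology: ((Taxon 1,Taxon 3),(Taxon 8,Taxon 5)).
Taxon 1 and Taxon 3 form a cherry on this tree, so they are sister taxa.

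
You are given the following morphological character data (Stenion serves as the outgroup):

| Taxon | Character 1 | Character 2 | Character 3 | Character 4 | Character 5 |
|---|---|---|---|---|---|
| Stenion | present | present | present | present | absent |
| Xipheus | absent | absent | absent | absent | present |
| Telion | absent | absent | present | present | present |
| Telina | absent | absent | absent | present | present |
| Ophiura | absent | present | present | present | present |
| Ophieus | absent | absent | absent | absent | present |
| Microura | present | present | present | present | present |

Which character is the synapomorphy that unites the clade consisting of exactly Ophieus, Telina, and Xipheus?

Character polarity is set by the outgroup: the derived state is whichever differs from the outgroup's state, so for Character 1, Character 2, Character 3, Character 4 the derived state is 'absent', and for the remaining characters it is 'present'.
Only Ophieus, Ophiura, Telina, Telion, and Xipheus show the derived state 'absent' for Character 1, supporting them as a clade.
Character 2: derived state 'absent' in Ophieus, Telina, Telion, and Xipheus only — synapomorphy for {Ophieus, Telina, Telion, Xipheus}.
Character 3: derived state 'absent' in Ophieus, Telina, and Xipheus only — synapomorphy for {Ophieus, Telina, Xipheus}.
Character 4: derived state 'absent' in Ophieus and Xipheus only — synapomorphy for {Ophieus, Xipheus}.
Character 5 (derived state 'present') is shared by all ingroup taxa — unites the whole ingroup.
Most parsimonious ingroup topology: (((((Xipheus,Ophieus),Telina),Telion),Ophiura),Microura).
The clade {Ophieus, Telina, Xipheus} is supported by Character 3: its derived state 'absent' occurs in exactly those taxa and in no other taxon (including the outgroup).

Character 3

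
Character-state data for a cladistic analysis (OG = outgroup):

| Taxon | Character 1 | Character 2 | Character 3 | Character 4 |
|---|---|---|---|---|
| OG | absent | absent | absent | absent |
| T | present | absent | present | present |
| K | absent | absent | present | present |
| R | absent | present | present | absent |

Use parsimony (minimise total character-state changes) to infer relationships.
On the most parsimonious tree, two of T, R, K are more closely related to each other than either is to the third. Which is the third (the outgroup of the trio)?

The outgroup has state 'absent' for every character, so 'present' is the derived state throughout.
Character 1: derived state 'present' in T only — an autapomorphy, so it tells us nothing about relationships among taxa.
Character 2: derived state 'present' in R only — an autapomorphy, so it tells us nothing about relationships among taxa.
Character 3 (derived state 'present') is shared by all ingroup taxa — unites the whole ingroup.
Character 4 (derived state 'present') is shared by K and T — a synapomorphy uniting that clade.
Most parsimonious ingroup topology: ((T,K),R).
T and K share a more recent common ancestor with each other than either does with R, so R is the least closely related of the three.

R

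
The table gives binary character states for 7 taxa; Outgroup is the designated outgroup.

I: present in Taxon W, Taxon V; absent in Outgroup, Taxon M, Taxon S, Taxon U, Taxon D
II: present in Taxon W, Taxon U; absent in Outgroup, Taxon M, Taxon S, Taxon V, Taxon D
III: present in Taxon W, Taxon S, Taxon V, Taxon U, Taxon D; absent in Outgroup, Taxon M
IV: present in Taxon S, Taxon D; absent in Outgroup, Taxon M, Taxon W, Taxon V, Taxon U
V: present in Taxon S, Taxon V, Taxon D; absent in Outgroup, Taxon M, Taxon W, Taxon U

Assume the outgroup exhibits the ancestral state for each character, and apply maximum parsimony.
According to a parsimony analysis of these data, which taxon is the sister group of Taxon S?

Taxon D

The outgroup has state 'absent' for every character, so 'present' is the derived state throughout.
I groups Taxon V and Taxon W, which is incompatible with the clades supported by the remaining characters; treating it as convergent (homoplasy) costs fewer steps than any alternative tree.
II (derived state 'present') is shared by Taxon U and Taxon W — a synapomorphy uniting that clade.
Only Taxon D, Taxon S, Taxon U, Taxon V, and Taxon W show the derived state 'present' for III, supporting them as a clade.
Only Taxon D and Taxon S show the derived state 'present' for IV, supporting them as a clade.
V (derived state 'present') is shared by Taxon D, Taxon S, and Taxon V — a synapomorphy uniting that clade.
Most parsimonious ingroup topology: (Taxon M,((Taxon W,Taxon U),((Taxon S,Taxon D),Taxon V))).
Taxon S and Taxon D form a cherry on this tree, so they are sister taxa.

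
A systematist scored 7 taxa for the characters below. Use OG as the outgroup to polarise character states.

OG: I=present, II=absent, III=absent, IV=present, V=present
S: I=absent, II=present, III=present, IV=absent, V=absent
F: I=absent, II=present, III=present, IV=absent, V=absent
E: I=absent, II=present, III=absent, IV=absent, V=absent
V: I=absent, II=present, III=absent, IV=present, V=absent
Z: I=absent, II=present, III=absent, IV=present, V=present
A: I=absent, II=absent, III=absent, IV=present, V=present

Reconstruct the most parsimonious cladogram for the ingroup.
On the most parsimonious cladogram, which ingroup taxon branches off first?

Character polarity is set by the outgroup: the derived state is whichever differs from the outgroup's state, so for I, IV, V the derived state is 'absent', and for the remaining characters it is 'present'.
I (derived state 'absent') is shared by all ingroup taxa — unites the whole ingroup.
Only E, F, S, V, and Z show the derived state 'present' for II, supporting them as a clade.
III: derived state 'present' in F and S only — synapomorphy for {F, S}.
Only E, F, and S show the derived state 'absent' for IV, supporting them as a clade.
V (derived state 'absent') is shared by E, F, S, and V — a synapomorphy uniting that clade.
Most parsimonious ingroup topology: (((((S,F),E),V),Z),A).
A is sister to the clade containing all other ingroup taxa, so it is the earliest-diverging (most basal) ingroup lineage.

A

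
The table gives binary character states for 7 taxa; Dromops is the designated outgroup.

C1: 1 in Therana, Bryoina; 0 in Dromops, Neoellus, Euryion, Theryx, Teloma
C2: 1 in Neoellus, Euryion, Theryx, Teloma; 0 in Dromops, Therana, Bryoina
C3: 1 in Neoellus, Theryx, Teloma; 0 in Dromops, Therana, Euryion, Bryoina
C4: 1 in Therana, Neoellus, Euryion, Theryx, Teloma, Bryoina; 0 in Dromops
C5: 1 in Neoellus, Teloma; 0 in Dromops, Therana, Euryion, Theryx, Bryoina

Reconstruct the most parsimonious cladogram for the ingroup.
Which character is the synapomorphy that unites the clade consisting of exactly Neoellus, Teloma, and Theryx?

The outgroup has state '0' for every character, so '1' is the derived state throughout.
C1: derived state '1' in Bryoina and Therana only — synapomorphy for {Bryoina, Therana}.
C2: derived state '1' in Euryion, Neoellus, Teloma, and Theryx only — synapomorphy for {Euryion, Neoellus, Teloma, Theryx}.
C3: derived state '1' in Neoellus, Teloma, and Theryx only — synapomorphy for {Neoellus, Teloma, Theryx}.
C4 (derived state '1') is shared by all ingroup taxa — unites the whole ingroup.
C5 (derived state '1') is shared by Neoellus and Teloma — a synapomorphy uniting that clade.
Most parsimonious ingroup topology: ((Therana,Bryoina),(((Neoellus,Teloma),Theryx),Euryion)).
The clade {Neoellus, Teloma, Theryx} is supported by C3: its derived state '1' occurs in exactly those taxa and in no other taxon (including the outgroup).

C3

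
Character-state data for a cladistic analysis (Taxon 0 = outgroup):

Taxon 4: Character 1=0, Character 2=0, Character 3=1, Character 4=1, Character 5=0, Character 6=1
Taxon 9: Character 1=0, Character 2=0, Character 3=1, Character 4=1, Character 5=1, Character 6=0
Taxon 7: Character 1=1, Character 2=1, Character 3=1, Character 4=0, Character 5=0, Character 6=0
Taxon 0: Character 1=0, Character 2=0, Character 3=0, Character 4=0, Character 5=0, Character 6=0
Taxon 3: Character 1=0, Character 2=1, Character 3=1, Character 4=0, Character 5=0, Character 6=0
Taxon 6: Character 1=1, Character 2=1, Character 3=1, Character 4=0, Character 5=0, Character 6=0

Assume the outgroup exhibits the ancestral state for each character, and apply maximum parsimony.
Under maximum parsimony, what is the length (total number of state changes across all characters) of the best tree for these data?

6

The outgroup has state '0' for every character, so '1' is the derived state throughout.
Character 1 (derived state '1') is shared by Taxon 6 and Taxon 7 — a synapomorphy uniting that clade.
Only Taxon 3, Taxon 6, and Taxon 7 show the derived state '1' for Character 2, supporting them as a clade.
Character 3 (derived state '1') is shared by all ingroup taxa — unites the whole ingroup.
Character 4 (derived state '1') is shared by Taxon 4 and Taxon 9 — a synapomorphy uniting that clade.
Character 5 (derived state '1') is unique to Taxon 9 (autapomorphy; uninformative for grouping).
Character 6: derived state '1' in Taxon 4 only — an autapomorphy, so it tells us nothing about relationships among taxa.
Most parsimonious ingroup topology: ((Taxon 4,Taxon 9),((Taxon 7,Taxon 6),Taxon 3)).
Changes per character on this tree: Character 1: 1; Character 2: 1; Character 3: 1; Character 4: 1; Character 5: 1; Character 6: 1.
Total = 6.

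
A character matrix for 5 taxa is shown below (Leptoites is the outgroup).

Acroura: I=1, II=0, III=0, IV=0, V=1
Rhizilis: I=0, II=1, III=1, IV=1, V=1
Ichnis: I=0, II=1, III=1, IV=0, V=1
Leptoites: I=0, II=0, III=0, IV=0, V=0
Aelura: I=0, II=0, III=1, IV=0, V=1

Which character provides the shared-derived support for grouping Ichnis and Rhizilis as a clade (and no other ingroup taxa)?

The outgroup has state '0' for every character, so '1' is the derived state throughout.
I: derived state '1' in Acroura only — an autapomorphy, so it tells us nothing about relationships among taxa.
Only Ichnis and Rhizilis show the derived state '1' for II, supporting them as a clade.
III: derived state '1' in Aelura, Ichnis, and Rhizilis only — synapomorphy for {Aelura, Ichnis, Rhizilis}.
IV: derived state '1' in Rhizilis only — an autapomorphy, so it tells us nothing about relationships among taxa.
All ingroup taxa share the derived state '1' for V; it defines the ingroup but does not resolve relationships within it.
Most parsimonious ingroup topology: (Acroura,((Rhizilis,Ichnis),Aelura)).
The clade {Ichnis, Rhizilis} is supported by II: its derived state '1' occurs in exactly those taxa and in no other taxon (including the outgroup).

II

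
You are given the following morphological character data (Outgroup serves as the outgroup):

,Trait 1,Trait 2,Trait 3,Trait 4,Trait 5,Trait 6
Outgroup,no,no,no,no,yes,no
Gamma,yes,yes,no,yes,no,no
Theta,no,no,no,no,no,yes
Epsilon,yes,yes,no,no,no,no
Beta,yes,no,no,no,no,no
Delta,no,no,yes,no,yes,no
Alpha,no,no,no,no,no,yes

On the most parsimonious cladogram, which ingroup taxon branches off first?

Character polarity is set by the outgroup: the derived state is whichever differs from the outgroup's state, so for Trait 5 the derived state is 'no', and for the remaining characters it is 'yes'.
Only Beta, Epsilon, and Gamma show the derived state 'yes' for Trait 1, supporting them as a clade.
Trait 2: derived state 'yes' in Epsilon and Gamma only — synapomorphy for {Epsilon, Gamma}.
Trait 3: derived state 'yes' in Delta only — an autapomorphy, so it tells us nothing about relationships among taxa.
Trait 4 (derived state 'yes') is unique to Gamma (autapomorphy; uninformative for grouping).
Trait 5 (derived state 'no') is shared by Alpha, Beta, Epsilon, Gamma, and Theta — a synapomorphy uniting that clade.
Only Alpha and Theta show the derived state 'yes' for Trait 6, supporting them as a clade.
Most parsimonious ingroup topology: ((((Gamma,Epsilon),Beta),(Theta,Alpha)),Delta).
Delta is sister to the clade containing all other ingroup taxa, so it is the earliest-diverging (most basal) ingroup lineage.

Delta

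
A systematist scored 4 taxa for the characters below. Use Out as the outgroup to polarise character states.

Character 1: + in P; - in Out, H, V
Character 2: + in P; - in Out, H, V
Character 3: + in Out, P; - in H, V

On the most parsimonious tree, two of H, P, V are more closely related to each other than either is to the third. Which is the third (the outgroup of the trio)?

P

Character polarity is set by the outgroup: the derived state is whichever differs from the outgroup's state, so for Character 3 the derived state is '-', and for the remaining characters it is '+'.
Character 1: derived state '+' in P only — an autapomorphy, so it tells us nothing about relationships among taxa.
Character 2 (derived state '+') is unique to P (autapomorphy; uninformative for grouping).
Character 3 (derived state '-') is shared by H and V — a synapomorphy uniting that clade.
Most parsimonious ingroup topology: ((V,H),P).
V and H share a more recent common ancestor with each other than either does with P, so P is the least closely related of the three.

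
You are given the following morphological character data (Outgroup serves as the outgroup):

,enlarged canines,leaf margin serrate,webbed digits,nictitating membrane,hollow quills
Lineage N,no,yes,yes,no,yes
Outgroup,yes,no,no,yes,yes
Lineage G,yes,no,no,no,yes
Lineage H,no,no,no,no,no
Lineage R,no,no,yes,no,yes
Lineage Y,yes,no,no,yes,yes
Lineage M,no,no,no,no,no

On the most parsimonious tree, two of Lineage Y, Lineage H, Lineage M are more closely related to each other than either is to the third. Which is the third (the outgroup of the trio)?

Character polarity is set by the outgroup: the derived state is whichever differs from the outgroup's state, so for enlarged canines, nictitating membrane, hollow quills the derived state is 'no', and for the remaining characters it is 'yes'.
enlarged canines (derived state 'no') is shared by Lineage H, Lineage M, Lineage N, and Lineage R — a synapomorphy uniting that clade.
leaf margin serrate (derived state 'yes') is unique to Lineage N (autapomorphy; uninformative for grouping).
webbed digits: derived state 'yes' in Lineage N and Lineage R only — synapomorphy for {Lineage N, Lineage R}.
Only Lineage G, Lineage H, Lineage M, Lineage N, and Lineage R show the derived state 'no' for nictitating membrane, supporting them as a clade.
hollow quills (derived state 'no') is shared by Lineage H and Lineage M — a synapomorphy uniting that clade.
Most parsimonious ingroup topology: ((((Lineage R,Lineage N),(Lineage M,Lineage H)),Lineage G),Lineage Y).
Lineage M and Lineage H share a more recent common ancestor with each other than either does with Lineage Y, so Lineage Y is the least closely related of the three.

Lineage Y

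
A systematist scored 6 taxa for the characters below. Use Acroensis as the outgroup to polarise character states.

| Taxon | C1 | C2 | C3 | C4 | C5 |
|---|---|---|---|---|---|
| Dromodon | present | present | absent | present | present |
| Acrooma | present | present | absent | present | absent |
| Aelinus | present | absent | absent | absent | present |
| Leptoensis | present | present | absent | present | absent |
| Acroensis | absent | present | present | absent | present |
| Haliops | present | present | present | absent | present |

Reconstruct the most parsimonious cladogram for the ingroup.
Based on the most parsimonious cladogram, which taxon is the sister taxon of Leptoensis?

Character polarity is set by the outgroup: the derived state is whichever differs from the outgroup's state, so for C2, C3, C5 the derived state is 'absent', and for the remaining characters it is 'present'.
C1 (derived state 'present') is shared by all ingroup taxa — unites the whole ingroup.
C2 (derived state 'absent') is unique to Aelinus (autapomorphy; uninformative for grouping).
Only Acrooma, Aelinus, Dromodon, and Leptoensis show the derived state 'absent' for C3, supporting them as a clade.
Only Acrooma, Dromodon, and Leptoensis show the derived state 'present' for C4, supporting them as a clade.
C5: derived state 'absent' in Acrooma and Leptoensis only — synapomorphy for {Acrooma, Leptoensis}.
Most parsimonious ingroup topology: ((((Leptoensis,Acrooma),Dromodon),Aelinus),Haliops).
Leptoensis and Acrooma form a cherry on this tree, so they are sister taxa.

Acrooma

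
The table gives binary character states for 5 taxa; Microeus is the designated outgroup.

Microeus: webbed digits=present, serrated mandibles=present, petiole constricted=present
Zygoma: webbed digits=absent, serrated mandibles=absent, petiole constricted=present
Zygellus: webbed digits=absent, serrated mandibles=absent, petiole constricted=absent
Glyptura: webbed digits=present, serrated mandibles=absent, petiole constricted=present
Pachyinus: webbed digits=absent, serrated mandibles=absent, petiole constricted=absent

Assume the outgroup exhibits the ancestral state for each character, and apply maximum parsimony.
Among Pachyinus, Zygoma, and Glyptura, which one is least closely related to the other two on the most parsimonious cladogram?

The outgroup has state 'present' for every character, so 'absent' is the derived state throughout.
Only Pachyinus, Zygellus, and Zygoma show the derived state 'absent' for webbed digits, supporting them as a clade.
All ingroup taxa share the derived state 'absent' for serrated mandibles; it defines the ingroup but does not resolve relationships within it.
petiole constricted: derived state 'absent' in Pachyinus and Zygellus only — synapomorphy for {Pachyinus, Zygellus}.
Most parsimonious ingroup topology: ((Zygoma,(Zygellus,Pachyinus)),Glyptura).
Pachyinus and Zygoma share a more recent common ancestor with each other than either does with Glyptura, so Glyptura is the least closely related of the three.

Glyptura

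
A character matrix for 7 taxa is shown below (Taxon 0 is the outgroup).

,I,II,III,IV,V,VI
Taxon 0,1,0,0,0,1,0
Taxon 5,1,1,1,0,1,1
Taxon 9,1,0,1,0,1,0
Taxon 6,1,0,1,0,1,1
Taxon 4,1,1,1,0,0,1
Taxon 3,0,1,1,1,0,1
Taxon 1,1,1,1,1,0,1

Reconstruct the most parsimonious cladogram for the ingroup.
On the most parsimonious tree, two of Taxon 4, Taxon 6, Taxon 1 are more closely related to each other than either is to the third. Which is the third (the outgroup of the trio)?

Character polarity is set by the outgroup: the derived state is whichever differs from the outgroup's state, so for I, V the derived state is '0', and for the remaining characters it is '1'.
I (derived state '0') is unique to Taxon 3 (autapomorphy; uninformative for grouping).
II (derived state '1') is shared by Taxon 1, Taxon 3, Taxon 4, and Taxon 5 — a synapomorphy uniting that clade.
III (derived state '1') is shared by all ingroup taxa — unites the whole ingroup.
IV: derived state '1' in Taxon 1 and Taxon 3 only — synapomorphy for {Taxon 1, Taxon 3}.
V: derived state '0' in Taxon 1, Taxon 3, and Taxon 4 only — synapomorphy for {Taxon 1, Taxon 3, Taxon 4}.
Only Taxon 1, Taxon 3, Taxon 4, Taxon 5, and Taxon 6 show the derived state '1' for VI, supporting them as a clade.
Most parsimonious ingroup topology: (((Taxon 5,(Taxon 4,(Taxon 3,Taxon 1))),Taxon 6),Taxon 9).
Taxon 4 and Taxon 1 share a more recent common ancestor with each other than either does with Taxon 6, so Taxon 6 is the least closely related of the three.

Taxon 6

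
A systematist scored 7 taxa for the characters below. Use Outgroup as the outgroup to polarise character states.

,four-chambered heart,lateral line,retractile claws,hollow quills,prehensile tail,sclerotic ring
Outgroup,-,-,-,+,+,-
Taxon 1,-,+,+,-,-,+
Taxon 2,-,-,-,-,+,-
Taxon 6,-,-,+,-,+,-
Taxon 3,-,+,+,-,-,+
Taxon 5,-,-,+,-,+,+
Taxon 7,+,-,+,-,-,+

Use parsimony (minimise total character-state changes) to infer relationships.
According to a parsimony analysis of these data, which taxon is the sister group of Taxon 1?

Taxon 3

Character polarity is set by the outgroup: the derived state is whichever differs from the outgroup's state, so for hollow quills, prehensile tail the derived state is '-', and for the remaining characters it is '+'.
four-chambered heart (derived state '+') is unique to Taxon 7 (autapomorphy; uninformative for grouping).
lateral line: derived state '+' in Taxon 1 and Taxon 3 only — synapomorphy for {Taxon 1, Taxon 3}.
retractile claws: derived state '+' in Taxon 1, Taxon 3, Taxon 5, Taxon 6, and Taxon 7 only — synapomorphy for {Taxon 1, Taxon 3, Taxon 5, Taxon 6, Taxon 7}.
hollow quills (derived state '-') is shared by all ingroup taxa — unites the whole ingroup.
prehensile tail (derived state '-') is shared by Taxon 1, Taxon 3, and Taxon 7 — a synapomorphy uniting that clade.
Only Taxon 1, Taxon 3, Taxon 5, and Taxon 7 show the derived state '+' for sclerotic ring, supporting them as a clade.
Most parsimonious ingroup topology: (((((Taxon 1,Taxon 3),Taxon 7),Taxon 5),Taxon 6),Taxon 2).
Taxon 1 and Taxon 3 form a cherry on this tree, so they are sister taxa.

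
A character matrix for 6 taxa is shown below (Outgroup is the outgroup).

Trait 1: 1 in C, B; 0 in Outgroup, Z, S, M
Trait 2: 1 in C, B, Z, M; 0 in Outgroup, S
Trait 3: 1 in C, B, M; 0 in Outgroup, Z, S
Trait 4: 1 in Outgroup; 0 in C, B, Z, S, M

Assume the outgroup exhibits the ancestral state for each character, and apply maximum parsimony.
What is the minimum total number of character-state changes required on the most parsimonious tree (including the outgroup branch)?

4

Character polarity is set by the outgroup: the derived state is whichever differs from the outgroup's state, so for Trait 4 the derived state is '0', and for the remaining characters it is '1'.
Trait 1 (derived state '1') is shared by B and C — a synapomorphy uniting that clade.
Only B, C, M, and Z show the derived state '1' for Trait 2, supporting them as a clade.
Only B, C, and M show the derived state '1' for Trait 3, supporting them as a clade.
All ingroup taxa share the derived state '0' for Trait 4; it defines the ingroup but does not resolve relationships within it.
Most parsimonious ingroup topology: ((((C,B),M),Z),S).
Changes per character on this tree: Trait 1: 1; Trait 2: 1; Trait 3: 1; Trait 4: 1.
Total = 4.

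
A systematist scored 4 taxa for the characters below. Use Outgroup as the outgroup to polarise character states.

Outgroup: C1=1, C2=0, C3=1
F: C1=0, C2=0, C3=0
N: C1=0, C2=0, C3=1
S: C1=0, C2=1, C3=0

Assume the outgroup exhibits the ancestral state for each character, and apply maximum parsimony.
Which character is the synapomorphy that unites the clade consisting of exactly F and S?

C3

Character polarity is set by the outgroup: the derived state is whichever differs from the outgroup's state, so for C1, C3 the derived state is '0', and for the remaining characters it is '1'.
C1 (derived state '0') is shared by all ingroup taxa — unites the whole ingroup.
C2: derived state '1' in S only — an autapomorphy, so it tells us nothing about relationships among taxa.
Only F and S show the derived state '0' for C3, supporting them as a clade.
Most parsimonious ingroup topology: ((F,S),N).
The clade {F, S} is supported by C3: its derived state '0' occurs in exactly those taxa and in no other taxon (including the outgroup).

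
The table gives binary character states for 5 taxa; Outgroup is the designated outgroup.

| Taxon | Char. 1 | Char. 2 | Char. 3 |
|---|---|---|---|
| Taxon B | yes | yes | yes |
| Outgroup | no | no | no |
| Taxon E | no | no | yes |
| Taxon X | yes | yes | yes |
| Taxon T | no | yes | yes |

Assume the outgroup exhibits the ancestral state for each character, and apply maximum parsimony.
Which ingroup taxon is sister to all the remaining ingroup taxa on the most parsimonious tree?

The outgroup has state 'no' for every character, so 'yes' is the derived state throughout.
Char. 1: derived state 'yes' in Taxon B and Taxon X only — synapomorphy for {Taxon B, Taxon X}.
Only Taxon B, Taxon T, and Taxon X show the derived state 'yes' for Char. 2, supporting them as a clade.
Char. 3 (derived state 'yes') is shared by all ingroup taxa — unites the whole ingroup.
Most parsimonious ingroup topology: ((Taxon T,(Taxon X,Taxon B)),Taxon E).
Taxon E is sister to the clade containing all other ingroup taxa, so it is the earliest-diverging (most basal) ingroup lineage.

Taxon E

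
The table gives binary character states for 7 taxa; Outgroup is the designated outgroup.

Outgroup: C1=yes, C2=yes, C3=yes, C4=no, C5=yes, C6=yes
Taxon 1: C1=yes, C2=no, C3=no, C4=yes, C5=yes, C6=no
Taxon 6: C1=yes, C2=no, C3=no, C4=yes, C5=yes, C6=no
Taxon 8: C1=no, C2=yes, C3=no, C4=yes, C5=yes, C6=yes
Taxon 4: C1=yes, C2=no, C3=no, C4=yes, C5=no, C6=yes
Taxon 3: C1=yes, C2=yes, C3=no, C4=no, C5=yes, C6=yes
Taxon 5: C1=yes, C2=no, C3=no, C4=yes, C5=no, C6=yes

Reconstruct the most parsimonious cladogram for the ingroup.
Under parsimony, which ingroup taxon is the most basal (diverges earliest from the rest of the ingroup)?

Character polarity is set by the outgroup: the derived state is whichever differs from the outgroup's state, so for C1, C2, C3, C5, C6 the derived state is 'no', and for the remaining characters it is 'yes'.
C1 (derived state 'no') is unique to Taxon 8 (autapomorphy; uninformative for grouping).
C2: derived state 'no' in Taxon 1, Taxon 4, Taxon 5, and Taxon 6 only — synapomorphy for {Taxon 1, Taxon 4, Taxon 5, Taxon 6}.
All ingroup taxa share the derived state 'no' for C3; it defines the ingroup but does not resolve relationships within it.
C4 (derived state 'yes') is shared by Taxon 1, Taxon 4, Taxon 5, Taxon 6, and Taxon 8 — a synapomorphy uniting that clade.
Only Taxon 4 and Taxon 5 show the derived state 'no' for C5, supporting them as a clade.
C6 (derived state 'no') is shared by Taxon 1 and Taxon 6 — a synapomorphy uniting that clade.
Most parsimonious ingroup topology: ((((Taxon 1,Taxon 6),(Taxon 4,Taxon 5)),Taxon 8),Taxon 3).
Taxon 3 is sister to the clade containing all other ingroup taxa, so it is the earliest-diverging (most basal) ingroup lineage.

Taxon 3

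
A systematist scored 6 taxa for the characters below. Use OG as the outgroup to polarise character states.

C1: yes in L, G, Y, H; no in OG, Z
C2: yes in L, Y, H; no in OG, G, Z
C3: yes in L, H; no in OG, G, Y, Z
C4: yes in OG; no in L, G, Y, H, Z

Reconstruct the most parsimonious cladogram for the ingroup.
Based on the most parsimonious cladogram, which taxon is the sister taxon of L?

H

Character polarity is set by the outgroup: the derived state is whichever differs from the outgroup's state, so for C4 the derived state is 'no', and for the remaining characters it is 'yes'.
C1 (derived state 'yes') is shared by G, H, L, and Y — a synapomorphy uniting that clade.
C2 (derived state 'yes') is shared by H, L, and Y — a synapomorphy uniting that clade.
C3 (derived state 'yes') is shared by H and L — a synapomorphy uniting that clade.
C4 (derived state 'no') is shared by all ingroup taxa — unites the whole ingroup.
Most parsimonious ingroup topology: ((((L,H),Y),G),Z).
L and H form a cherry on this tree, so they are sister taxa.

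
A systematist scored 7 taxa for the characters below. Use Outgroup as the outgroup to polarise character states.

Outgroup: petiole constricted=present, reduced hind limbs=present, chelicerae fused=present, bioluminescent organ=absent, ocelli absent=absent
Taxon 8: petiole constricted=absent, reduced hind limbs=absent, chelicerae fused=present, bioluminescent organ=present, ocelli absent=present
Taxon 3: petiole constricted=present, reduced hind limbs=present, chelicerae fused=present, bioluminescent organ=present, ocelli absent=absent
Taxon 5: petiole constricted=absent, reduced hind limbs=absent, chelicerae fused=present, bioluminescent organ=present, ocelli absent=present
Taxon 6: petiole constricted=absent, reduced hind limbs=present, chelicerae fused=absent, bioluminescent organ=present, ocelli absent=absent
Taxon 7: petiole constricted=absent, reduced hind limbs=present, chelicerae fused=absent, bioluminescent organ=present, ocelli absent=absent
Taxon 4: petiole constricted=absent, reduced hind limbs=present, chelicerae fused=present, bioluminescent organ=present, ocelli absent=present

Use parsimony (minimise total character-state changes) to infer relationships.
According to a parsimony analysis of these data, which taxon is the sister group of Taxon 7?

Character polarity is set by the outgroup: the derived state is whichever differs from the outgroup's state, so for petiole constricted, reduced hind limbs, chelicerae fused the derived state is 'absent', and for the remaining characters it is 'present'.
petiole constricted: derived state 'absent' in Taxon 4, Taxon 5, Taxon 6, Taxon 7, and Taxon 8 only — synapomorphy for {Taxon 4, Taxon 5, Taxon 6, Taxon 7, Taxon 8}.
reduced hind limbs: derived state 'absent' in Taxon 5 and Taxon 8 only — synapomorphy for {Taxon 5, Taxon 8}.
chelicerae fused: derived state 'absent' in Taxon 6 and Taxon 7 only — synapomorphy for {Taxon 6, Taxon 7}.
All ingroup taxa share the derived state 'present' for bioluminescent organ; it defines the ingroup but does not resolve relationships within it.
ocelli absent: derived state 'present' in Taxon 4, Taxon 5, and Taxon 8 only — synapomorphy for {Taxon 4, Taxon 5, Taxon 8}.
Most parsimonious ingroup topology: ((((Taxon 8,Taxon 5),Taxon 4),(Taxon 6,Taxon 7)),Taxon 3).
Taxon 7 and Taxon 6 form a cherry on this tree, so they are sister taxa.

Taxon 6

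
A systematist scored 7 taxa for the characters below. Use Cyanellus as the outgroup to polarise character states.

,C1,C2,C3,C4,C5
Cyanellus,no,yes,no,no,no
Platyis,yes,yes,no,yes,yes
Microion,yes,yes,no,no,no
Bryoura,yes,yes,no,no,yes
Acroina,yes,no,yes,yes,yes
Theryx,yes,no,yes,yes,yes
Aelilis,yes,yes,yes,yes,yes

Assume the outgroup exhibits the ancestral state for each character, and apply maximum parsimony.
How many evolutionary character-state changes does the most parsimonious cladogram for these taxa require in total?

Character polarity is set by the outgroup: the derived state is whichever differs from the outgroup's state, so for C2 the derived state is 'no', and for the remaining characters it is 'yes'.
All ingroup taxa share the derived state 'yes' for C1; it defines the ingroup but does not resolve relationships within it.
C2: derived state 'no' in Acroina and Theryx only — synapomorphy for {Acroina, Theryx}.
C3: derived state 'yes' in Acroina, Aelilis, and Theryx only — synapomorphy for {Acroina, Aelilis, Theryx}.
Only Acroina, Aelilis, Platyis, and Theryx show the derived state 'yes' for C4, supporting them as a clade.
Only Acroina, Aelilis, Bryoura, Platyis, and Theryx show the derived state 'yes' for C5, supporting them as a clade.
Most parsimonious ingroup topology: (((Platyis,((Acroina,Theryx),Aelilis)),Bryoura),Microion).
Changes per character on this tree: C1: 1; C2: 1; C3: 1; C4: 1; C5: 1.
Total = 5.

5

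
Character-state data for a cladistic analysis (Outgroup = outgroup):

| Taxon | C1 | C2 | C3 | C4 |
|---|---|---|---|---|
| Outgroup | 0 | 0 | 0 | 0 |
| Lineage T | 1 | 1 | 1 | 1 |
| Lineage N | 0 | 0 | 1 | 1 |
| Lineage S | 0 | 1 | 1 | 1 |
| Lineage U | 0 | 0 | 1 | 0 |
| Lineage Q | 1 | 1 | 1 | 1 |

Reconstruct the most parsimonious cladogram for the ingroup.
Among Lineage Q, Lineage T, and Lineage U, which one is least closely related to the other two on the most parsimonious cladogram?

The outgroup has state '0' for every character, so '1' is the derived state throughout.
Only Lineage Q and Lineage T show the derived state '1' for C1, supporting them as a clade.
C2: derived state '1' in Lineage Q, Lineage S, and Lineage T only — synapomorphy for {Lineage Q, Lineage S, Lineage T}.
C3 (derived state '1') is shared by all ingroup taxa — unites the whole ingroup.
C4 (derived state '1') is shared by Lineage N, Lineage Q, Lineage S, and Lineage T — a synapomorphy uniting that clade.
Most parsimonious ingroup topology: ((((Lineage T,Lineage Q),Lineage S),Lineage N),Lineage U).
Lineage Q and Lineage T share a more recent common ancestor with each other than either does with Lineage U, so Lineage U is the least closely related of the three.

Lineage U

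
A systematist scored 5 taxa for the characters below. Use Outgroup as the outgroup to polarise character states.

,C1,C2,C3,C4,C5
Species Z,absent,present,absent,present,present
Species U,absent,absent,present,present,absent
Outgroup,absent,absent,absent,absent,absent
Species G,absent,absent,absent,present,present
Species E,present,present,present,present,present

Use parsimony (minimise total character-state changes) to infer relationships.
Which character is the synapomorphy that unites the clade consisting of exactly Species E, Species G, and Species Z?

The outgroup has state 'absent' for every character, so 'present' is the derived state throughout.
C1 (derived state 'present') is unique to Species E (autapomorphy; uninformative for grouping).
Only Species E and Species Z show the derived state 'present' for C2, supporting them as a clade.
C3 groups Species E and Species U, which is incompatible with the clades supported by the remaining characters; treating it as convergent (homoplasy) costs fewer steps than any alternative tree.
All ingroup taxa share the derived state 'present' for C4; it defines the ingroup but does not resolve relationships within it.
Only Species E, Species G, and Species Z show the derived state 'present' for C5, supporting them as a clade.
Most parsimonious ingroup topology: (((Species E,Species Z),Species G),Species U).
The clade {Species E, Species G, Species Z} is supported by C5: its derived state 'present' occurs in exactly those taxa and in no other taxon (including the outgroup).

C5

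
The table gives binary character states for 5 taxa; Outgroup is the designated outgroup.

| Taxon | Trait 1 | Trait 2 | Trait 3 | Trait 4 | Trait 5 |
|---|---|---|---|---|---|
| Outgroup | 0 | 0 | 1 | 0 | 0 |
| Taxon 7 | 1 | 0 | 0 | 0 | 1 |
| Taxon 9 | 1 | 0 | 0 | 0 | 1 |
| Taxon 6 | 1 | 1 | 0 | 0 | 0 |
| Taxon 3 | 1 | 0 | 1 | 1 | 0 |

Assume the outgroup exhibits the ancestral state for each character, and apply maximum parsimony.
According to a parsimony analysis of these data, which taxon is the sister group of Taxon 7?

Taxon 9

Character polarity is set by the outgroup: the derived state is whichever differs from the outgroup's state, so for Trait 3 the derived state is '0', and for the remaining characters it is '1'.
Trait 1 (derived state '1') is shared by all ingroup taxa — unites the whole ingroup.
Trait 2: derived state '1' in Taxon 6 only — an autapomorphy, so it tells us nothing about relationships among taxa.
Trait 3: derived state '0' in Taxon 6, Taxon 7, and Taxon 9 only — synapomorphy for {Taxon 6, Taxon 7, Taxon 9}.
Trait 4: derived state '1' in Taxon 3 only — an autapomorphy, so it tells us nothing about relationships among taxa.
Trait 5: derived state '1' in Taxon 7 and Taxon 9 only — synapomorphy for {Taxon 7, Taxon 9}.
Most parsimonious ingroup topology: (((Taxon 7,Taxon 9),Taxon 6),Taxon 3).
Taxon 7 and Taxon 9 form a cherry on this tree, so they are sister taxa.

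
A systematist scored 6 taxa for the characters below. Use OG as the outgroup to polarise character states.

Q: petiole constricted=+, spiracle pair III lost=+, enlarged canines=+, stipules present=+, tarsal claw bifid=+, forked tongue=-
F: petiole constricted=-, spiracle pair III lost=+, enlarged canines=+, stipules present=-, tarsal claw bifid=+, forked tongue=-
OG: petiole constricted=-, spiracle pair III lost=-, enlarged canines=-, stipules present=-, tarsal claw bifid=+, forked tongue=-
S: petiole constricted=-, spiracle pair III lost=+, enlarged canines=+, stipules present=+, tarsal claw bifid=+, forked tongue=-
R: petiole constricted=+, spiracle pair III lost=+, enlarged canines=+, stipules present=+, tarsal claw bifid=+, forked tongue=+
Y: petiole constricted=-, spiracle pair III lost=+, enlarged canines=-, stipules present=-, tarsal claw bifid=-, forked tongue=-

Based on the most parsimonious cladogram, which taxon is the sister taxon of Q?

R

Character polarity is set by the outgroup: the derived state is whichever differs from the outgroup's state, so for tarsal claw bifid the derived state is '-', and for the remaining characters it is '+'.
Only Q and R show the derived state '+' for petiole constricted, supporting them as a clade.
spiracle pair III lost (derived state '+') is shared by all ingroup taxa — unites the whole ingroup.
enlarged canines: derived state '+' in F, Q, R, and S only — synapomorphy for {F, Q, R, S}.
stipules present: derived state '+' in Q, R, and S only — synapomorphy for {Q, R, S}.
tarsal claw bifid: derived state '-' in Y only — an autapomorphy, so it tells us nothing about relationships among taxa.
forked tongue (derived state '+') is unique to R (autapomorphy; uninformative for grouping).
Most parsimonious ingroup topology: ((F,((Q,R),S)),Y).
Q and R form a cherry on this tree, so they are sister taxa.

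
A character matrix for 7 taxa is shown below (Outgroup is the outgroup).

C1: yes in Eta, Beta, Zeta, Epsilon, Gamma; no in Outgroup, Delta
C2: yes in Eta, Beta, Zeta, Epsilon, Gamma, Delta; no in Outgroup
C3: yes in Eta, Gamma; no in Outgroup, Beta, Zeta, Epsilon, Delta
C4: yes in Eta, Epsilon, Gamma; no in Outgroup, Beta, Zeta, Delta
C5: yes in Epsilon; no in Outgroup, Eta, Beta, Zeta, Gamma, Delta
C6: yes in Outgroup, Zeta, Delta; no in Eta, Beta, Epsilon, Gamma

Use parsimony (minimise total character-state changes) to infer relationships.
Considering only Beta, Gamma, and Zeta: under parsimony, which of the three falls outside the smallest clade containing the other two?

Zeta

Character polarity is set by the outgroup: the derived state is whichever differs from the outgroup's state, so for C6 the derived state is 'no', and for the remaining characters it is 'yes'.
C1 (derived state 'yes') is shared by Beta, Epsilon, Eta, Gamma, and Zeta — a synapomorphy uniting that clade.
C2 (derived state 'yes') is shared by all ingroup taxa — unites the whole ingroup.
C3: derived state 'yes' in Eta and Gamma only — synapomorphy for {Eta, Gamma}.
Only Epsilon, Eta, and Gamma show the derived state 'yes' for C4, supporting them as a clade.
C5: derived state 'yes' in Epsilon only — an autapomorphy, so it tells us nothing about relationships among taxa.
C6 (derived state 'no') is shared by Beta, Epsilon, Eta, and Gamma — a synapomorphy uniting that clade.
Most parsimonious ingroup topology: (((((Eta,Gamma),Epsilon),Beta),Zeta),Delta).
Beta and Gamma share a more recent common ancestor with each other than either does with Zeta, so Zeta is the least closely related of the three.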